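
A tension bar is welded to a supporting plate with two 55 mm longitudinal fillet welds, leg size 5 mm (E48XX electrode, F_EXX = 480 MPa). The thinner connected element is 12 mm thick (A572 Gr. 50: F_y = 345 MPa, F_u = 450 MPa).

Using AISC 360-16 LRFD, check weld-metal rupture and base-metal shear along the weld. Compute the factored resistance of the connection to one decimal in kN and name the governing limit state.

Weld metal: throat = 0.707×5 = 3.535 mm, L = 2×55 = 110 mm. φR_n = 0.75 × 0.6 × 480 × 3.535 × 110 = 84.0 kN.
Base metal shear (12 mm plate): yield φR_n = 1.0×0.6×345×12×110 = 273.2 kN; rupture φR_n = 0.75×0.6×450×12×110 = 267.3 kN; take 267.3 kN (rupture).
Governing: min(84.0, 267.3) = 84.0 kN → weld metal.

84.0 kN (weld metal governs)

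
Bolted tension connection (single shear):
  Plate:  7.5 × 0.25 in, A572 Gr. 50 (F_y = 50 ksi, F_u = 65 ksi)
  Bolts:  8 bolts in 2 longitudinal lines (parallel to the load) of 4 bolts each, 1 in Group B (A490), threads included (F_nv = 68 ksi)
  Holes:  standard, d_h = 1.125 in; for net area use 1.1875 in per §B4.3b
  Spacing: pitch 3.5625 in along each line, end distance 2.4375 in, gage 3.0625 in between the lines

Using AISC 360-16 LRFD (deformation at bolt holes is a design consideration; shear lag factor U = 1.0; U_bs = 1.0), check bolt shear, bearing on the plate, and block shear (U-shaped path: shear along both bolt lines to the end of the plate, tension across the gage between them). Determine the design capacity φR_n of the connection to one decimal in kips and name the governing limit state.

154.0 kips (block shear governs)

Bolt shear: A_b = π(1)²/4 = 0.7854 in². φR_n = 0.75 × 68 × 0.7854 × 8 × 1 = 320.4 kips.
Bearing (0.25 in plate, F_u = 65 ksi): end bolts L_c = 2.4375 − 1.125/2 = 1.875, R_n = min(1.2×1.875×0.25×65, 2.4×1×0.25×65) = 36.563 kips/bolt; interior L_c = 3.5625 − 1.125 = 2.4375, R_n = 39 kips/bolt. φR_n = 0.75 × (2×36.563 + 6×39) = 230.3 kips.
Block shear: shear path 2×[2.4375+3×3.5625] = 2×13.125 in, A_gv = 6.5625, A_nv = 2×(13.125 − 3.5×1.1875)×0.25 = 4.4844 in²; tension across gage: (3.0625 − 1×1.1875)×0.25 = 0.46875 in². R_n = min(0.6×65×4.4844, 0.6×50×6.5625) + 1.0×65×0.46875 = min(174.89, 196.88) + 30.469 = 205.36 kips. φR_n = 0.75 × 205.36 = 154.0 kips.
Governing: min(320.4, 230.3, 154.0) = 154.0 kips → block shear.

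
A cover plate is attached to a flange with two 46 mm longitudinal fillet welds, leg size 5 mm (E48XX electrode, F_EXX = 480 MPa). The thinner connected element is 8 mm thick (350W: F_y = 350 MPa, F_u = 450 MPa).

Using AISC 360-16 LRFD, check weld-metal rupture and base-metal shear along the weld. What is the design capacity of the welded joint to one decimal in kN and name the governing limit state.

Weld metal: throat = 0.707×5 = 3.535 mm, L = 2×46 = 92 mm. φR_n = 0.75 × 0.6 × 480 × 3.535 × 92 = 70.2 kN.
Base metal shear (8 mm plate): yield φR_n = 1.0×0.6×350×8×92 = 154.6 kN; rupture φR_n = 0.75×0.6×450×8×92 = 149.0 kN; take 149.0 kN (rupture).
Governing: min(70.2, 149.0) = 70.2 kN → weld metal.

70.2 kN (weld metal governs)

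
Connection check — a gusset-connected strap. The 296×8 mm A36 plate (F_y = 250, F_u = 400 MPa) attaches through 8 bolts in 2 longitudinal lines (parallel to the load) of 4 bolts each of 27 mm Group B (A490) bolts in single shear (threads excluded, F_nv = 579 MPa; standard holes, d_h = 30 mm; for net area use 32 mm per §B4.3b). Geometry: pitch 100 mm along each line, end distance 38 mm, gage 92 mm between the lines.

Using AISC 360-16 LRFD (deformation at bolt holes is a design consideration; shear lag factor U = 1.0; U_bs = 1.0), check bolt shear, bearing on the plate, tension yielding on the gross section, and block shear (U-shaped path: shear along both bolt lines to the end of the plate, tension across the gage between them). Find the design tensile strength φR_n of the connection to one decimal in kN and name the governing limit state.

Bolt shear: A_b = π(27)²/4 = 572.56 mm². φR_n = 0.75 × 579 × 572.56 × 8 × 1 = 1989.1 kN.
Bearing (8 mm plate, F_u = 400 MPa): end bolts L_c = 38 − 30/2 = 23, R_n = min(1.2×23×8×400, 2.4×27×8×400) = 88.32 kN/bolt; interior L_c = 100 − 30 = 70, R_n = 207.36 kN/bolt. φR_n = 0.75 × (2×88.32 + 6×207.36) = 1065.6 kN.
Tension yield (gross): A_g = 296×8 = 2368 mm². φR_n = 0.90 × 250 × 2368 = 532.8 kN.
Block shear: shear path 2×[38+3×100] = 2×338 mm, A_gv = 5408, A_nv = 2×(338 − 3.5×32)×8 = 3616 mm²; tension across gage: (92 − 1×32)×8 = 480 mm². R_n = min(0.6×400×3616, 0.6×250×5408) + 1.0×400×480 = min(867.84, 811.2) + 192 = 1003.2 kN. φR_n = 0.75 × 1003.2 = 752.4 kN.
Governing: min(1989.1, 1065.6, 532.8, 752.4) = 532.8 kN → gross-section yield.

532.8 kN (gross-section yield governs)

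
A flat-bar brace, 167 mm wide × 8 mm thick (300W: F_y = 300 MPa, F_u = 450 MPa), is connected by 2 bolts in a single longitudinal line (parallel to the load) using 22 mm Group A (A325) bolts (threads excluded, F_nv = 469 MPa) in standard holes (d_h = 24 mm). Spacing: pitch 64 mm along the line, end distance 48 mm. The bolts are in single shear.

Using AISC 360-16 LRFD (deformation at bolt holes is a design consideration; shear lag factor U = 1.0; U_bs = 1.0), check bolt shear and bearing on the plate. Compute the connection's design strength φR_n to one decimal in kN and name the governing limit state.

Bolt shear: A_b = π(22)²/4 = 380.13 mm². φR_n = 0.75 × 469 × 380.13 × 2 × 1 = 267.4 kN.
Bearing (8 mm plate, F_u = 450 MPa): end bolts L_c = 48 − 24/2 = 36, R_n = min(1.2×36×8×450, 2.4×22×8×450) = 155.52 kN/bolt; interior L_c = 64 − 24 = 40, R_n = 172.8 kN/bolt. φR_n = 0.75 × (1×155.52 + 1×172.8) = 246.2 kN.
Governing: min(267.4, 246.2) = 246.2 kN → bearing.

246.2 kN (bearing governs)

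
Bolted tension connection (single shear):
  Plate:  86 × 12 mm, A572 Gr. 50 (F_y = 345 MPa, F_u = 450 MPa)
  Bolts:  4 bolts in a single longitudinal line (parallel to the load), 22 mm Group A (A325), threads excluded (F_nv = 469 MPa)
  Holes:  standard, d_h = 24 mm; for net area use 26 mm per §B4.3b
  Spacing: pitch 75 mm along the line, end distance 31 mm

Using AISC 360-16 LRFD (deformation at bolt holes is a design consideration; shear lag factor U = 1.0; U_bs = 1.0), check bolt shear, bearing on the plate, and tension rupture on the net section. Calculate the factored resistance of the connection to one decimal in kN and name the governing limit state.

243.0 kN (net-section rupture governs)

Bolt shear: A_b = π(22)²/4 = 380.13 mm². φR_n = 0.75 × 469 × 380.13 × 4 × 1 = 534.8 kN.
Bearing (12 mm plate, F_u = 450 MPa): end bolts L_c = 31 − 24/2 = 19, R_n = min(1.2×19×12×450, 2.4×22×12×450) = 123.12 kN/bolt; interior L_c = 75 − 24 = 51, R_n = 285.12 kN/bolt. φR_n = 0.75 × (1×123.12 + 3×285.12) = 733.9 kN.
Tension rupture (net): A_n = (86 − 1×26)×12 = 720 mm² (U = 1.0, A_e = A_n). φR_n = 0.75 × 450 × 720 = 243.0 kN.
Governing: min(534.8, 733.9, 243.0) = 243.0 kN → net-section rupture.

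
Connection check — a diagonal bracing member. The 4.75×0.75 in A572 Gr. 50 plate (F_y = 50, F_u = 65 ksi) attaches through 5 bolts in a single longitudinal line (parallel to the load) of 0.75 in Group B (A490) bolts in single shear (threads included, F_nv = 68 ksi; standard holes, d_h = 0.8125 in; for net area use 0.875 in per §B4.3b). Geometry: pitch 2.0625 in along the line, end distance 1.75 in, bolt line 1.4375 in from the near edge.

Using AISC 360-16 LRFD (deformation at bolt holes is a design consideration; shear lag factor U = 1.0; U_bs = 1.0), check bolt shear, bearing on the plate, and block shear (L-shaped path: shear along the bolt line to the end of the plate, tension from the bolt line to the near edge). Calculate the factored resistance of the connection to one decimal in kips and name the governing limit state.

Bolt shear: A_b = π(0.75)²/4 = 0.44179 in². φR_n = 0.75 × 68 × 0.44179 × 5 × 1 = 112.7 kips.
Bearing (0.75 in plate, F_u = 65 ksi): end bolts L_c = 1.75 − 0.8125/2 = 1.34375, R_n = min(1.2×1.34375×0.75×65, 2.4×0.75×0.75×65) = 78.609 kips/bolt; interior L_c = 2.0625 − 0.8125 = 1.25, R_n = 73.125 kips/bolt. φR_n = 0.75 × (1×78.609 + 4×73.125) = 278.3 kips.
Block shear: shear path 1×[1.75+4×2.0625] = 1×10 in, A_gv = 7.5, A_nv = 1×(10 − 4.5×0.875)×0.75 = 4.5469 in²; tension to near edge: (1.4375 − 0.5×0.875)×0.75 = 0.75 in². R_n = min(0.6×65×4.5469, 0.6×50×7.5) + 1.0×65×0.75 = min(177.33, 225) + 48.75 = 226.08 kips. φR_n = 0.75 × 226.08 = 169.6 kips.
Governing: min(112.7, 278.3, 169.6) = 112.7 kips → bolt shear.

112.7 kips (bolt shear governs)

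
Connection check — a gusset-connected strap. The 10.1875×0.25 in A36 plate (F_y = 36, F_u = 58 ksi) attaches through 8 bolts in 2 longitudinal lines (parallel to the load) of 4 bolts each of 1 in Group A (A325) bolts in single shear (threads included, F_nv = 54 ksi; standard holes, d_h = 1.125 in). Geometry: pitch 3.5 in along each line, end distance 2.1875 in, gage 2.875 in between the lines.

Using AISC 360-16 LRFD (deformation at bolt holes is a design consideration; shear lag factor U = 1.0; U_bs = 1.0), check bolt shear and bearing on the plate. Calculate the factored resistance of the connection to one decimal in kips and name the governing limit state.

Bolt shear: A_b = π(1)²/4 = 0.7854 in². φR_n = 0.75 × 54 × 0.7854 × 8 × 1 = 254.5 kips.
Bearing (0.25 in plate, F_u = 58 ksi): end bolts L_c = 2.1875 − 1.125/2 = 1.625, R_n = min(1.2×1.625×0.25×58, 2.4×1×0.25×58) = 28.275 kips/bolt; interior L_c = 3.5 − 1.125 = 2.375, R_n = 34.8 kips/bolt. φR_n = 0.75 × (2×28.275 + 6×34.8) = 199.0 kips.
Governing: min(254.5, 199.0) = 199.0 kips → bearing.

199.0 kips (bearing governs)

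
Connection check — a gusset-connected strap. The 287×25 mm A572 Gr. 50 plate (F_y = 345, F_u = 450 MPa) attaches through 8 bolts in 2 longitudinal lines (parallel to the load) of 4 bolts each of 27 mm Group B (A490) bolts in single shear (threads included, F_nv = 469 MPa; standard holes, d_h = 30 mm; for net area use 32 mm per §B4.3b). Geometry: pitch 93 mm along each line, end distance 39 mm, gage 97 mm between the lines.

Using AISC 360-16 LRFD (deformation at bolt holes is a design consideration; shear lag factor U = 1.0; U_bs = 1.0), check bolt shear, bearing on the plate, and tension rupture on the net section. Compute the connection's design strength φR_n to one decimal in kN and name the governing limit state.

Bolt shear: A_b = π(27)²/4 = 572.56 mm². φR_n = 0.75 × 469 × 572.56 × 8 × 1 = 1611.2 kN.
Bearing (25 mm plate, F_u = 450 MPa): end bolts L_c = 39 − 30/2 = 24, R_n = min(1.2×24×25×450, 2.4×27×25×450) = 324 kN/bolt; interior L_c = 93 − 30 = 63, R_n = 729 kN/bolt. φR_n = 0.75 × (2×324 + 6×729) = 3766.5 kN.
Tension rupture (net): A_n = (287 − 2×32)×25 = 5575 mm² (U = 1.0, A_e = A_n). φR_n = 0.75 × 450 × 5575 = 1881.6 kN.
Governing: min(1611.2, 3766.5, 1881.6) = 1611.2 kN → bolt shear.

1611.2 kN (bolt shear governs)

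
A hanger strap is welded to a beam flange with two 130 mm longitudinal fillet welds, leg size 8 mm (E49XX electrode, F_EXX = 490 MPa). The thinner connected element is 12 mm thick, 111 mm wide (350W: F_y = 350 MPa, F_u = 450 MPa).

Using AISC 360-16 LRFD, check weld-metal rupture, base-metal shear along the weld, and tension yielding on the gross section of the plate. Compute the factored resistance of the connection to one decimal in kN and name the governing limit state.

Weld metal: throat = 0.707×8 = 5.656 mm, L = 2×130 = 260 mm. φR_n = 0.75 × 0.6 × 490 × 5.656 × 260 = 324.3 kN.
Base metal shear (12 mm plate): yield φR_n = 1.0×0.6×350×12×260 = 655.2 kN; rupture φR_n = 0.75×0.6×450×12×260 = 631.8 kN; take 631.8 kN (rupture).
Tension yield (gross): A_g = 111×12 = 1332 mm². φR_n = 0.90 × 350 × 1332 = 419.6 kN.
Governing: min(324.3, 631.8, 419.6) = 324.3 kN → weld metal.

324.3 kN (weld metal governs)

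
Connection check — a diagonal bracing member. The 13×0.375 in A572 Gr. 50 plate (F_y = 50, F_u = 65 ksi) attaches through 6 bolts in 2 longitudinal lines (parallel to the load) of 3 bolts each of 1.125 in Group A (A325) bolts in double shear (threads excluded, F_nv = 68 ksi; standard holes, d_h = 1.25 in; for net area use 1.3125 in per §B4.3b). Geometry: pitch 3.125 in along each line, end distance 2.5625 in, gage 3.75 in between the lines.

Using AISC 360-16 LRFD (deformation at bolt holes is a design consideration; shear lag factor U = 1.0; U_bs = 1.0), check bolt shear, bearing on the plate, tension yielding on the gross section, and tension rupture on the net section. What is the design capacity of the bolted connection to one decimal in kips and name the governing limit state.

189.7 kips (net-section rupture governs)

Bolt shear: A_b = π(1.125)²/4 = 0.99402 in². φR_n = 0.75 × 68 × 0.99402 × 6 × 2 = 608.3 kips.
Bearing (0.375 in plate, F_u = 65 ksi): end bolts L_c = 2.5625 − 1.25/2 = 1.9375, R_n = min(1.2×1.9375×0.375×65, 2.4×1.125×0.375×65) = 56.672 kips/bolt; interior L_c = 3.125 − 1.25 = 1.875, R_n = 54.844 kips/bolt. φR_n = 0.75 × (2×56.672 + 4×54.844) = 249.5 kips.
Tension yield (gross): A_g = 13×0.375 = 4.875 in². φR_n = 0.90 × 50 × 4.875 = 219.4 kips.
Tension rupture (net): A_n = (13 − 2×1.3125)×0.375 = 3.8906 in² (U = 1.0, A_e = A_n). φR_n = 0.75 × 65 × 3.8906 = 189.7 kips.
Governing: min(608.3, 249.5, 219.4, 189.7) = 189.7 kips → net-section rupture.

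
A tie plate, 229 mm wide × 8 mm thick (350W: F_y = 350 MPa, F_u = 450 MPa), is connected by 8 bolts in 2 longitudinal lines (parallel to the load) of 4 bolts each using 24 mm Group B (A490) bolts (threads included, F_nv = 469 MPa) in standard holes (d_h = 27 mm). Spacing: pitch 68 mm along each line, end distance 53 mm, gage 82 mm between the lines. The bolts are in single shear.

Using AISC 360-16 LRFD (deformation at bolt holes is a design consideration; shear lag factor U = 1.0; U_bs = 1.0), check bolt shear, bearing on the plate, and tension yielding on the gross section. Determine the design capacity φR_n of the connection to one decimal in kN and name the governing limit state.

577.1 kN (gross-section yield governs)

Bolt shear: A_b = π(24)²/4 = 452.39 mm². φR_n = 0.75 × 469 × 452.39 × 8 × 1 = 1273.0 kN.
Bearing (8 mm plate, F_u = 450 MPa): end bolts L_c = 53 − 27/2 = 39.5, R_n = min(1.2×39.5×8×450, 2.4×24×8×450) = 170.64 kN/bolt; interior L_c = 68 − 27 = 41, R_n = 177.12 kN/bolt. φR_n = 0.75 × (2×170.64 + 6×177.12) = 1053.0 kN.
Tension yield (gross): A_g = 229×8 = 1832 mm². φR_n = 0.90 × 350 × 1832 = 577.1 kN.
Governing: min(1273.0, 1053.0, 577.1) = 577.1 kN → gross-section yield.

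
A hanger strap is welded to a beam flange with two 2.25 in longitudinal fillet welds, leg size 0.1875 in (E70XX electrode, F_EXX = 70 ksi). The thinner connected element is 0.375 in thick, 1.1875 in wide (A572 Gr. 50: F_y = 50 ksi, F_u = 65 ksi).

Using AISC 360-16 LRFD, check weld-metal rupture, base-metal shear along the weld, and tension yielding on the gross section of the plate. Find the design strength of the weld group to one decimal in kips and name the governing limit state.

Weld metal: throat = 0.707×0.1875 = 0.13256 in, L = 2×2.25 = 4.5 in. φR_n = 0.75 × 0.6 × 70 × 0.13256 × 4.5 = 18.8 kips.
Base metal shear (0.375 in plate): yield φR_n = 1.0×0.6×50×0.375×4.5 = 50.6 kips; rupture φR_n = 0.75×0.6×65×0.375×4.5 = 49.4 kips; take 49.4 kips (rupture).
Tension yield (gross): A_g = 1.1875×0.375 = 0.44531 in². φR_n = 0.90 × 50 × 0.44531 = 20.0 kips.
Governing: min(18.8, 49.4, 20.0) = 18.8 kips → weld metal.

18.8 kips (weld metal governs)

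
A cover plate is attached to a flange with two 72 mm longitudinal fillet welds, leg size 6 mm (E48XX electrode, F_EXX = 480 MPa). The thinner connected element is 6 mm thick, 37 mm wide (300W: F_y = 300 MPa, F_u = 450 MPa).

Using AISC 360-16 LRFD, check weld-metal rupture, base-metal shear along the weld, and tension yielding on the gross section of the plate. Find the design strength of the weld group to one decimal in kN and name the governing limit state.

Weld metal: throat = 0.707×6 = 4.242 mm, L = 2×72 = 144 mm. φR_n = 0.75 × 0.6 × 480 × 4.242 × 144 = 131.9 kN.
Base metal shear (6 mm plate): yield φR_n = 1.0×0.6×300×6×144 = 155.5 kN; rupture φR_n = 0.75×0.6×450×6×144 = 175.0 kN; take 155.5 kN (yield).
Tension yield (gross): A_g = 37×6 = 222 mm². φR_n = 0.90 × 300 × 222 = 59.9 kN.
Governing: min(131.9, 155.5, 59.9) = 59.9 kN → gross-section yield.

59.9 kN (gross-section yield governs)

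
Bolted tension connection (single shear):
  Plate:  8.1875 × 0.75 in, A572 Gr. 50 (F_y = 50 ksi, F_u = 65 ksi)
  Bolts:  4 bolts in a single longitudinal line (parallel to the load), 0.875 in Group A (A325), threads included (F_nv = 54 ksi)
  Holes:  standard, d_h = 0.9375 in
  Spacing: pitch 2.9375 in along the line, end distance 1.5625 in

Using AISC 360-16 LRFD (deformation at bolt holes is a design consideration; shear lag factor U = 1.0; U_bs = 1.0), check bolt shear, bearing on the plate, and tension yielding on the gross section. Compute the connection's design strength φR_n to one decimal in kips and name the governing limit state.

Bolt shear: A_b = π(0.875)²/4 = 0.60132 in². φR_n = 0.75 × 54 × 0.60132 × 4 × 1 = 97.4 kips.
Bearing (0.75 in plate, F_u = 65 ksi): end bolts L_c = 1.5625 − 0.9375/2 = 1.09375, R_n = min(1.2×1.09375×0.75×65, 2.4×0.875×0.75×65) = 63.984 kips/bolt; interior L_c = 2.9375 − 0.9375 = 2, R_n = 102.38 kips/bolt. φR_n = 0.75 × (1×63.984 + 3×102.38) = 278.3 kips.
Tension yield (gross): A_g = 8.1875×0.75 = 6.1406 in². φR_n = 0.90 × 50 × 6.1406 = 276.3 kips.
Governing: min(97.4, 278.3, 276.3) = 97.4 kips → bolt shear.

97.4 kips (bolt shear governs)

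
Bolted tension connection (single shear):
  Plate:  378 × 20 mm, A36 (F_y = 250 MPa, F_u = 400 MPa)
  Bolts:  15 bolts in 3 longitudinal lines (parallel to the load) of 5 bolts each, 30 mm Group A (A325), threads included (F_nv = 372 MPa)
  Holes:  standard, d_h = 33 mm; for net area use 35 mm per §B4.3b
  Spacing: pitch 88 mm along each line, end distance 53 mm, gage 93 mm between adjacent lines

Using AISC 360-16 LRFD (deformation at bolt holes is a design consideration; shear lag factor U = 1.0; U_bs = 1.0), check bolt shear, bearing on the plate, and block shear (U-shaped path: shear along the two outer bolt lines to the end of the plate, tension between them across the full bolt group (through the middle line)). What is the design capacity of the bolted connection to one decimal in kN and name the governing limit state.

2478.0 kN (block shear governs)

Bolt shear: A_b = π(30)²/4 = 706.86 mm². φR_n = 0.75 × 372 × 706.86 × 15 × 1 = 2958.2 kN.
Bearing (20 mm plate, F_u = 400 MPa): end bolts L_c = 53 − 33/2 = 36.5, R_n = min(1.2×36.5×20×400, 2.4×30×20×400) = 350.4 kN/bolt; interior L_c = 88 − 33 = 55, R_n = 528 kN/bolt. φR_n = 0.75 × (3×350.4 + 12×528) = 5540.4 kN.
Block shear: shear path 2×[53+4×88] = 2×405 mm, A_gv = 16200, A_nv = 2×(405 − 4.5×35)×20 = 9900 mm²; tension across gage: (186 − 2×35)×20 = 2320 mm². R_n = min(0.6×400×9900, 0.6×250×16200) + 1.0×400×2320 = min(2376, 2430) + 928 = 3304 kN. φR_n = 0.75 × 3304 = 2478.0 kN.
Governing: min(2958.2, 5540.4, 2478.0) = 2478.0 kN → block shear.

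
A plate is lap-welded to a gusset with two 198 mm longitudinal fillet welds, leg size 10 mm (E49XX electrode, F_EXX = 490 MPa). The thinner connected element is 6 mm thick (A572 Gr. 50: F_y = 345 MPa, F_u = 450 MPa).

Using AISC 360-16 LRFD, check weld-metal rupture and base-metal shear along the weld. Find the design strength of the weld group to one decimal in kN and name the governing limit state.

481.1 kN (base-metal shear governs)

Weld metal: throat = 0.707×10 = 7.07 mm, L = 2×198 = 396 mm. φR_n = 0.75 × 0.6 × 490 × 7.07 × 396 = 617.3 kN.
Base metal shear (6 mm plate): yield φR_n = 1.0×0.6×345×6×396 = 491.8 kN; rupture φR_n = 0.75×0.6×450×6×396 = 481.1 kN; take 481.1 kN (rupture).
Governing: min(617.3, 481.1) = 481.1 kN → base-metal shear.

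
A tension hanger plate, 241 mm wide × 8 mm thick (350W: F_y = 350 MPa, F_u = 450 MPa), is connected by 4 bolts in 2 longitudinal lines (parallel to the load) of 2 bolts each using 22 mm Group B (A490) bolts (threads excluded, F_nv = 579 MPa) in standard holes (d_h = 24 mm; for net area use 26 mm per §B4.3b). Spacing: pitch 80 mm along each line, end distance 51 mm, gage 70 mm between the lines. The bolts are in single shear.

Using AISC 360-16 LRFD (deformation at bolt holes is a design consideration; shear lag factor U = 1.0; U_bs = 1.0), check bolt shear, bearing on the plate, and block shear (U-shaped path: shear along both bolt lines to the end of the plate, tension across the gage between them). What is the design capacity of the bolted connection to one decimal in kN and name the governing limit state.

416.9 kN (block shear governs)

Bolt shear: A_b = π(22)²/4 = 380.13 mm². φR_n = 0.75 × 579 × 380.13 × 4 × 1 = 660.3 kN.
Bearing (8 mm plate, F_u = 450 MPa): end bolts L_c = 51 − 24/2 = 39, R_n = min(1.2×39×8×450, 2.4×22×8×450) = 168.48 kN/bolt; interior L_c = 80 − 24 = 56, R_n = 190.08 kN/bolt. φR_n = 0.75 × (2×168.48 + 2×190.08) = 537.8 kN.
Block shear: shear path 2×[51+1×80] = 2×131 mm, A_gv = 2096, A_nv = 2×(131 − 1.5×26)×8 = 1472 mm²; tension across gage: (70 − 1×26)×8 = 352 mm². R_n = min(0.6×450×1472, 0.6×350×2096) + 1.0×450×352 = min(397.44, 440.16) + 158.4 = 555.84 kN. φR_n = 0.75 × 555.84 = 416.9 kN.
Governing: min(660.3, 537.8, 416.9) = 416.9 kN → block shear.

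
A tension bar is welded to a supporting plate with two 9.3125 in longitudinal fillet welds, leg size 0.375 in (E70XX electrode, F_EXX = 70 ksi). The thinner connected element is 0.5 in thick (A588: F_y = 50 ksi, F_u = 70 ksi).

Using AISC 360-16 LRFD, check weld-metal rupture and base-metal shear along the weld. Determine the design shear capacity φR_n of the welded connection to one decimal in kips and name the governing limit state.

155.5 kips (weld metal governs)

Weld metal: throat = 0.707×0.375 = 0.26513 in, L = 2×9.3125 = 18.625 in. φR_n = 0.75 × 0.6 × 70 × 0.26513 × 18.625 = 155.5 kips.
Base metal shear (0.5 in plate): yield φR_n = 1.0×0.6×50×0.5×18.625 = 279.4 kips; rupture φR_n = 0.75×0.6×70×0.5×18.625 = 293.3 kips; take 279.4 kips (yield).
Governing: min(155.5, 279.4) = 155.5 kips → weld metal.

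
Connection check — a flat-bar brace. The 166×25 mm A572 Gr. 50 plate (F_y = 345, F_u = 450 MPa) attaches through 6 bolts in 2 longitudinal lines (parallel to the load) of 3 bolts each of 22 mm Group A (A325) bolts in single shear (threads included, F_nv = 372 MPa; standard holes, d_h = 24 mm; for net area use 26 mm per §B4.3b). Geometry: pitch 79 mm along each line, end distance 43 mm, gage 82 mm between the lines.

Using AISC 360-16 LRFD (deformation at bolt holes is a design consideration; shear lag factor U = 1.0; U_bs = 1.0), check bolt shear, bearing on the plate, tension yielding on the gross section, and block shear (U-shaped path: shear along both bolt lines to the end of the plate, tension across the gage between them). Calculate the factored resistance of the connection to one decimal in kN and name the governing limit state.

636.3 kN (bolt shear governs)

Bolt shear: A_b = π(22)²/4 = 380.13 mm². φR_n = 0.75 × 372 × 380.13 × 6 × 1 = 636.3 kN.
Bearing (25 mm plate, F_u = 450 MPa): end bolts L_c = 43 − 24/2 = 31, R_n = min(1.2×31×25×450, 2.4×22×25×450) = 418.5 kN/bolt; interior L_c = 79 − 24 = 55, R_n = 594 kN/bolt. φR_n = 0.75 × (2×418.5 + 4×594) = 2409.8 kN.
Tension yield (gross): A_g = 166×25 = 4150 mm². φR_n = 0.90 × 345 × 4150 = 1288.6 kN.
Block shear: shear path 2×[43+2×79] = 2×201 mm, A_gv = 10050, A_nv = 2×(201 − 2.5×26)×25 = 6800 mm²; tension across gage: (82 − 1×26)×25 = 1400 mm². R_n = min(0.6×450×6800, 0.6×345×10050) + 1.0×450×1400 = min(1836, 2080.4) + 630 = 2466 kN. φR_n = 0.75 × 2466 = 1849.5 kN.
Governing: min(636.3, 2409.8, 1288.6, 1849.5) = 636.3 kN → bolt shear.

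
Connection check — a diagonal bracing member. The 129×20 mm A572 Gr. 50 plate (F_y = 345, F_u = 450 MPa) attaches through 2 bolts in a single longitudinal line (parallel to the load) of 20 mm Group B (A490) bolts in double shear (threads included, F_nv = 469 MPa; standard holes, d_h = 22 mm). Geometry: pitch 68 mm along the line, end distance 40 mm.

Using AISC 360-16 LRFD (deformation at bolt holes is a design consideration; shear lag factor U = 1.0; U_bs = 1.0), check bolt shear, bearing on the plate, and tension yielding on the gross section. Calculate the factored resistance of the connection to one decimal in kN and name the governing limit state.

442.0 kN (bolt shear governs)

Bolt shear: A_b = π(20)²/4 = 314.16 mm². φR_n = 0.75 × 469 × 314.16 × 2 × 2 = 442.0 kN.
Bearing (20 mm plate, F_u = 450 MPa): end bolts L_c = 40 − 22/2 = 29, R_n = min(1.2×29×20×450, 2.4×20×20×450) = 313.2 kN/bolt; interior L_c = 68 − 22 = 46, R_n = 432 kN/bolt. φR_n = 0.75 × (1×313.2 + 1×432) = 558.9 kN.
Tension yield (gross): A_g = 129×20 = 2580 mm². φR_n = 0.90 × 345 × 2580 = 801.1 kN.
Governing: min(442.0, 558.9, 801.1) = 442.0 kN → bolt shear.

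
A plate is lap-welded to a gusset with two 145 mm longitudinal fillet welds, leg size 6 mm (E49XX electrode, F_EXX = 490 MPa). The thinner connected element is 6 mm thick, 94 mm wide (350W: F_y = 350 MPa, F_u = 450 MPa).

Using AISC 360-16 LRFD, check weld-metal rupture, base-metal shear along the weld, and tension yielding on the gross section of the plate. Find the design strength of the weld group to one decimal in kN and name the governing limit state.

Weld metal: throat = 0.707×6 = 4.242 mm, L = 2×145 = 290 mm. φR_n = 0.75 × 0.6 × 490 × 4.242 × 290 = 271.3 kN.
Base metal shear (6 mm plate): yield φR_n = 1.0×0.6×350×6×290 = 365.4 kN; rupture φR_n = 0.75×0.6×450×6×290 = 352.4 kN; take 352.4 kN (rupture).
Tension yield (gross): A_g = 94×6 = 564 mm². φR_n = 0.90 × 350 × 564 = 177.7 kN.
Governing: min(271.3, 352.4, 177.7) = 177.7 kN → gross-section yield.

177.7 kN (gross-section yield governs)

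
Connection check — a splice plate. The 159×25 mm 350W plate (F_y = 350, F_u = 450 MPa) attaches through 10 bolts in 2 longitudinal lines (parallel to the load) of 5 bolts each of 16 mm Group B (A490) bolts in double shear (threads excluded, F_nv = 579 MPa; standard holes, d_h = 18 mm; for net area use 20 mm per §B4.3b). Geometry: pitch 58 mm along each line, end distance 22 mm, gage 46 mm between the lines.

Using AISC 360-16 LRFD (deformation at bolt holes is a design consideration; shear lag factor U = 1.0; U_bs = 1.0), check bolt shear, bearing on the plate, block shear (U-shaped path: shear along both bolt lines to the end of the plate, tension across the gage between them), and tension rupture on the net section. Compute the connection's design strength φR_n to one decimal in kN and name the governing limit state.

1004.1 kN (net-section rupture governs)

Bolt shear: A_b = π(16)²/4 = 201.06 mm². φR_n = 0.75 × 579 × 201.06 × 10 × 2 = 1746.2 kN.
Bearing (25 mm plate, F_u = 450 MPa): end bolts L_c = 22 − 18/2 = 13, R_n = min(1.2×13×25×450, 2.4×16×25×450) = 175.5 kN/bolt; interior L_c = 58 − 18 = 40, R_n = 432 kN/bolt. φR_n = 0.75 × (2×175.5 + 8×432) = 2855.3 kN.
Block shear: shear path 2×[22+4×58] = 2×254 mm, A_gv = 12700, A_nv = 2×(254 − 4.5×20)×25 = 8200 mm²; tension across gage: (46 − 1×20)×25 = 650 mm². R_n = min(0.6×450×8200, 0.6×350×12700) + 1.0×450×650 = min(2214, 2667) + 292.5 = 2506.5 kN. φR_n = 0.75 × 2506.5 = 1879.9 kN.
Tension rupture (net): A_n = (159 − 2×20)×25 = 2975 mm² (U = 1.0, A_e = A_n). φR_n = 0.75 × 450 × 2975 = 1004.1 kN.
Governing: min(1746.2, 2855.3, 1879.9, 1004.1) = 1004.1 kN → net-section rupture.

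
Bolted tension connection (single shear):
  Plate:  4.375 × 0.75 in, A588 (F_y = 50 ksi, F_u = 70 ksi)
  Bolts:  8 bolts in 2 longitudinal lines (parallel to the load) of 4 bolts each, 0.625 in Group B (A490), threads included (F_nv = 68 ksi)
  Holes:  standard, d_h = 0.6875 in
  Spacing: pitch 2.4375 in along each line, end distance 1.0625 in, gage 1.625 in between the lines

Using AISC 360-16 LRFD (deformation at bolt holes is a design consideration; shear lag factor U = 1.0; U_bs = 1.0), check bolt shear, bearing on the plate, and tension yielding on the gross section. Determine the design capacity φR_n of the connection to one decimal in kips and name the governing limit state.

125.2 kips (bolt shear governs)

Bolt shear: A_b = π(0.625)²/4 = 0.3068 in². φR_n = 0.75 × 68 × 0.3068 × 8 × 1 = 125.2 kips.
Bearing (0.75 in plate, F_u = 70 ksi): end bolts L_c = 1.0625 − 0.6875/2 = 0.71875, R_n = min(1.2×0.71875×0.75×70, 2.4×0.625×0.75×70) = 45.281 kips/bolt; interior L_c = 2.4375 − 0.6875 = 1.75, R_n = 78.75 kips/bolt. φR_n = 0.75 × (2×45.281 + 6×78.75) = 422.3 kips.
Tension yield (gross): A_g = 4.375×0.75 = 3.2813 in². φR_n = 0.90 × 50 × 3.2813 = 147.7 kips.
Governing: min(125.2, 422.3, 147.7) = 125.2 kips → bolt shear.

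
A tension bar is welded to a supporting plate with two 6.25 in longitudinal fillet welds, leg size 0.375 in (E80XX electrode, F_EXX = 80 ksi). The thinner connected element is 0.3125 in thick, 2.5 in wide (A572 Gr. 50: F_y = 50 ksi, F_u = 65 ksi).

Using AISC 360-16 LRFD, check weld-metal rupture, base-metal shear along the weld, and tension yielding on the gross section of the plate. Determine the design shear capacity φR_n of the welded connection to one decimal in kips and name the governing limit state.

35.2 kips (gross-section yield governs)

Weld metal: throat = 0.707×0.375 = 0.26513 in, L = 2×6.25 = 12.5 in. φR_n = 0.75 × 0.6 × 80 × 0.26513 × 12.5 = 119.3 kips.
Base metal shear (0.3125 in plate): yield φR_n = 1.0×0.6×50×0.3125×12.5 = 117.2 kips; rupture φR_n = 0.75×0.6×65×0.3125×12.5 = 114.3 kips; take 114.3 kips (rupture).
Tension yield (gross): A_g = 2.5×0.3125 = 0.78125 in². φR_n = 0.90 × 50 × 0.78125 = 35.2 kips.
Governing: min(119.3, 114.3, 35.2) = 35.2 kips → gross-section yield.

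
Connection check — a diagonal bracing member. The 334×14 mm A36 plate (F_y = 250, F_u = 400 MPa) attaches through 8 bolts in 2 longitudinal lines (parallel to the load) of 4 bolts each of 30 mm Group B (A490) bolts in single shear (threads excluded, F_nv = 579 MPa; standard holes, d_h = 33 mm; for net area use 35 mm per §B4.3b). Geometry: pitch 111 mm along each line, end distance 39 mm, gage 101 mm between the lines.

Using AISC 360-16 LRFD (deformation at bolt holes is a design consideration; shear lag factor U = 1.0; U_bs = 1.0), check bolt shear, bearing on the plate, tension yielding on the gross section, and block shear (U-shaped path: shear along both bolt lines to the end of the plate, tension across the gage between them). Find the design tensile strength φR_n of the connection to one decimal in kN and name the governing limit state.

1052.1 kN (gross-section yield governs)

Bolt shear: A_b = π(30)²/4 = 706.86 mm². φR_n = 0.75 × 579 × 706.86 × 8 × 1 = 2455.6 kN.
Bearing (14 mm plate, F_u = 400 MPa): end bolts L_c = 39 − 33/2 = 22.5, R_n = min(1.2×22.5×14×400, 2.4×30×14×400) = 151.2 kN/bolt; interior L_c = 111 − 33 = 78, R_n = 403.2 kN/bolt. φR_n = 0.75 × (2×151.2 + 6×403.2) = 2041.2 kN.
Tension yield (gross): A_g = 334×14 = 4676 mm². φR_n = 0.90 × 250 × 4676 = 1052.1 kN.
Block shear: shear path 2×[39+3×111] = 2×372 mm, A_gv = 10416, A_nv = 2×(372 − 3.5×35)×14 = 6986 mm²; tension across gage: (101 − 1×35)×14 = 924 mm². R_n = min(0.6×400×6986, 0.6×250×10416) + 1.0×400×924 = min(1676.6, 1562.4) + 369.6 = 1932 kN. φR_n = 0.75 × 1932 = 1449.0 kN.
Governing: min(2455.6, 2041.2, 1052.1, 1449.0) = 1052.1 kN → gross-section yield.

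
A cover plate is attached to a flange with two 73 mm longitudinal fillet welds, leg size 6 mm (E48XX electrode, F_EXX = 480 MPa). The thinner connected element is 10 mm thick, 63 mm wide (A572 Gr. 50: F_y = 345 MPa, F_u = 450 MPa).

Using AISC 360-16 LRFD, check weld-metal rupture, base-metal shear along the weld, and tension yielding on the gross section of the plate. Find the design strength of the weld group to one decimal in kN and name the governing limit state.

133.8 kN (weld metal governs)

Weld metal: throat = 0.707×6 = 4.242 mm, L = 2×73 = 146 mm. φR_n = 0.75 × 0.6 × 480 × 4.242 × 146 = 133.8 kN.
Base metal shear (10 mm plate): yield φR_n = 1.0×0.6×345×10×146 = 302.2 kN; rupture φR_n = 0.75×0.6×450×10×146 = 295.7 kN; take 295.7 kN (rupture).
Tension yield (gross): A_g = 63×10 = 630 mm². φR_n = 0.90 × 345 × 630 = 195.6 kN.
Governing: min(133.8, 295.7, 195.6) = 133.8 kN → weld metal.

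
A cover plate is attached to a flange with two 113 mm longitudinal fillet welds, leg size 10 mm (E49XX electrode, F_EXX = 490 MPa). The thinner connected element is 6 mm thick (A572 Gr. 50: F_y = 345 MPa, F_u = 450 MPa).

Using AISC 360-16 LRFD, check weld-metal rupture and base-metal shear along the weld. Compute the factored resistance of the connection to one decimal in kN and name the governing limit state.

274.6 kN (base-metal shear governs)

Weld metal: throat = 0.707×10 = 7.07 mm, L = 2×113 = 226 mm. φR_n = 0.75 × 0.6 × 490 × 7.07 × 226 = 352.3 kN.
Base metal shear (6 mm plate): yield φR_n = 1.0×0.6×345×6×226 = 280.7 kN; rupture φR_n = 0.75×0.6×450×6×226 = 274.6 kN; take 274.6 kN (rupture).
Governing: min(352.3, 274.6) = 274.6 kN → base-metal shear.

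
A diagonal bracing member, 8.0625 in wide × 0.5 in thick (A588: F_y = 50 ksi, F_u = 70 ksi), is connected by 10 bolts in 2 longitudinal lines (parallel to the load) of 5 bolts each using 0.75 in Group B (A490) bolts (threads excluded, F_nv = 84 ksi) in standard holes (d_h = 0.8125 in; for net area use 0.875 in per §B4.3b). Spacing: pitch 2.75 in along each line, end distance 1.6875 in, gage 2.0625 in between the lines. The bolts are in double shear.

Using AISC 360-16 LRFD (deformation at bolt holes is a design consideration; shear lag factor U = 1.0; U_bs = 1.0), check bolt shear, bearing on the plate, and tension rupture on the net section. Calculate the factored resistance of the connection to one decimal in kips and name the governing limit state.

Bolt shear: A_b = π(0.75)²/4 = 0.44179 in². φR_n = 0.75 × 84 × 0.44179 × 10 × 2 = 556.7 kips.
Bearing (0.5 in plate, F_u = 70 ksi): end bolts L_c = 1.6875 − 0.8125/2 = 1.28125, R_n = min(1.2×1.28125×0.5×70, 2.4×0.75×0.5×70) = 53.813 kips/bolt; interior L_c = 2.75 − 0.8125 = 1.9375, R_n = 63 kips/bolt. φR_n = 0.75 × (2×53.813 + 8×63) = 458.7 kips.
Tension rupture (net): A_n = (8.0625 − 2×0.875)×0.5 = 3.1563 in² (U = 1.0, A_e = A_n). φR_n = 0.75 × 70 × 3.1563 = 165.7 kips.
Governing: min(556.7, 458.7, 165.7) = 165.7 kips → net-section rupture.

165.7 kips (net-section rupture governs)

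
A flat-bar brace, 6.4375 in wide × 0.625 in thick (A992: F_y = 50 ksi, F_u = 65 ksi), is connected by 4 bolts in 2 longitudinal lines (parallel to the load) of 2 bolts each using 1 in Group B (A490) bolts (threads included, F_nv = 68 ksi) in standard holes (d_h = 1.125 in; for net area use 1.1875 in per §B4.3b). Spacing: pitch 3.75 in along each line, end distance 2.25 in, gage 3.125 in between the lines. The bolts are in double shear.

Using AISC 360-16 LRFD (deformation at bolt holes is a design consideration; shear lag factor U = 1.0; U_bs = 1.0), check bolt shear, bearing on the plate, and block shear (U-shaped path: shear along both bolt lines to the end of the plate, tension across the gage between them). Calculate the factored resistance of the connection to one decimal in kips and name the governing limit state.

213.3 kips (block shear governs)

Bolt shear: A_b = π(1)²/4 = 0.7854 in². φR_n = 0.75 × 68 × 0.7854 × 4 × 2 = 320.4 kips.
Bearing (0.625 in plate, F_u = 65 ksi): end bolts L_c = 2.25 − 1.125/2 = 1.6875, R_n = min(1.2×1.6875×0.625×65, 2.4×1×0.625×65) = 82.266 kips/bolt; interior L_c = 3.75 − 1.125 = 2.625, R_n = 97.5 kips/bolt. φR_n = 0.75 × (2×82.266 + 2×97.5) = 269.6 kips.
Block shear: shear path 2×[2.25+1×3.75] = 2×6 in, A_gv = 7.5, A_nv = 2×(6 − 1.5×1.1875)×0.625 = 5.2734 in²; tension across gage: (3.125 − 1×1.1875)×0.625 = 1.2109 in². R_n = min(0.6×65×5.2734, 0.6×50×7.5) + 1.0×65×1.2109 = min(205.66, 225) + 78.709 = 284.37 kips. φR_n = 0.75 × 284.37 = 213.3 kips.
Governing: min(320.4, 269.6, 213.3) = 213.3 kips → block shear.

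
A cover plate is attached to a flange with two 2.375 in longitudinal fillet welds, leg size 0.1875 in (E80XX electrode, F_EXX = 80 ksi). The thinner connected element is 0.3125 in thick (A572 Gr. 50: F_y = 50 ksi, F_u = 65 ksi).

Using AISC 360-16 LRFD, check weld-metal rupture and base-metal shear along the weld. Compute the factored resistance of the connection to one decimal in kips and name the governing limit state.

Weld metal: throat = 0.707×0.1875 = 0.13256 in, L = 2×2.375 = 4.75 in. φR_n = 0.75 × 0.6 × 80 × 0.13256 × 4.75 = 22.7 kips.
Base metal shear (0.3125 in plate): yield φR_n = 1.0×0.6×50×0.3125×4.75 = 44.5 kips; rupture φR_n = 0.75×0.6×65×0.3125×4.75 = 43.4 kips; take 43.4 kips (rupture).
Governing: min(22.7, 43.4) = 22.7 kips → weld metal.

22.7 kips (weld metal governs)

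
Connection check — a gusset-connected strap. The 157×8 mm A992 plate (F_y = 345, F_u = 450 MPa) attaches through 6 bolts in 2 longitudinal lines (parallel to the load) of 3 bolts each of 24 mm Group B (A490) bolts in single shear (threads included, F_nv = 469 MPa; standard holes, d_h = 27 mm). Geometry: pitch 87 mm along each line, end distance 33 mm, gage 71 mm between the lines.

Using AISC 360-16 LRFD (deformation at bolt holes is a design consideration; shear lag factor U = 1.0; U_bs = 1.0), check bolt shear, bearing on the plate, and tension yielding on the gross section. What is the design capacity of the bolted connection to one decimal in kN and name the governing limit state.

Bolt shear: A_b = π(24)²/4 = 452.39 mm². φR_n = 0.75 × 469 × 452.39 × 6 × 1 = 954.8 kN.
Bearing (8 mm plate, F_u = 450 MPa): end bolts L_c = 33 − 27/2 = 19.5, R_n = min(1.2×19.5×8×450, 2.4×24×8×450) = 84.24 kN/bolt; interior L_c = 87 − 27 = 60, R_n = 207.36 kN/bolt. φR_n = 0.75 × (2×84.24 + 4×207.36) = 748.4 kN.
Tension yield (gross): A_g = 157×8 = 1256 mm². φR_n = 0.90 × 345 × 1256 = 390.0 kN.
Governing: min(954.8, 748.4, 390.0) = 390.0 kN → gross-section yield.

390.0 kN (gross-section yield governs)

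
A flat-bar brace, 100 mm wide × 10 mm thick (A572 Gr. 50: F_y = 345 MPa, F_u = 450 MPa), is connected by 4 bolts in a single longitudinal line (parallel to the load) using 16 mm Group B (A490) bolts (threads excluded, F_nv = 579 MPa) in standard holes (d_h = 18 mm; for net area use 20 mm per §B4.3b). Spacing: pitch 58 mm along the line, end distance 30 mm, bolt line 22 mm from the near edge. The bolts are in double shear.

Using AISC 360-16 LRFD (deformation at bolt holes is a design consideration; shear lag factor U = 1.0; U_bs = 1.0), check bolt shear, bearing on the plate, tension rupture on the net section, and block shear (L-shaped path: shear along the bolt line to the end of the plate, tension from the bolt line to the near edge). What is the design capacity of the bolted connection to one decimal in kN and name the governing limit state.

Bolt shear: A_b = π(16)²/4 = 201.06 mm². φR_n = 0.75 × 579 × 201.06 × 4 × 2 = 698.5 kN.
Bearing (10 mm plate, F_u = 450 MPa): end bolts L_c = 30 − 18/2 = 21, R_n = min(1.2×21×10×450, 2.4×16×10×450) = 113.4 kN/bolt; interior L_c = 58 − 18 = 40, R_n = 172.8 kN/bolt. φR_n = 0.75 × (1×113.4 + 3×172.8) = 473.9 kN.
Tension rupture (net): A_n = (100 − 1×20)×10 = 800 mm² (U = 1.0, A_e = A_n). φR_n = 0.75 × 450 × 800 = 270.0 kN.
Block shear: shear path 1×[30+3×58] = 1×204 mm, A_gv = 2040, A_nv = 1×(204 − 3.5×20)×10 = 1340 mm²; tension to near edge: (22 − 0.5×20)×10 = 120 mm². R_n = min(0.6×450×1340, 0.6×345×2040) + 1.0×450×120 = min(361.8, 422.28) + 54 = 415.8 kN. φR_n = 0.75 × 415.8 = 311.9 kN.
Governing: min(698.5, 473.9, 270.0, 311.9) = 270.0 kN → net-section rupture.

270.0 kN (net-section rupture governs)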